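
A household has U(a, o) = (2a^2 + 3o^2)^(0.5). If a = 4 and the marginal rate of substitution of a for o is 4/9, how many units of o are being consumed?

For CES with ρ = 2, MRS = (2/3)·(o/a)^(-1).
Setting (2/3)·(o/4)^(-1) = 4/9 gives (o/4)^(-1) = 2/3, so o/4 = 1.5 and o = 6.

o = 6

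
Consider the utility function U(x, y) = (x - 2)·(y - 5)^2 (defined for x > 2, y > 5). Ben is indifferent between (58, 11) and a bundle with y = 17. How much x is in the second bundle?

U(58, 11) = 2016.
Set U(x, 17) = 2016 and solve.
With y = 17: (17 − 5)^2 = 144, so (x − 2) = 2016/144 = 14.
So x = 2 + 14 = 16.
Check: U(16, 17) = 2016.

x = 16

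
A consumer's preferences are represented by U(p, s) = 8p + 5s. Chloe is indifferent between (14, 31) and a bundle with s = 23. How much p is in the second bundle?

U(14, 31) = 267.
Set U(p, 23) = 267 and solve.
8p + 5·23 = 267 ⇒ 8p = 152 ⇒ p = 19.
Check: U(19, 23) = 267.

p = 19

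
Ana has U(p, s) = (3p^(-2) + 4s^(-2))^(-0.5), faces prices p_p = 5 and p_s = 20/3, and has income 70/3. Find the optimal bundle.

For CES with ρ = -2, MRS = (3/4)·(s/p)^3.
Tangency: set MRS = p_p/p_s = 5/(20/3) = 0.75.
So (s/p)^3 = 1; taking the cube root, s/p = 1, i.e. s = p.
Substitute into the budget 5·p + (20/3)·s = 70/3: (35/3)·p = 70/3, so p* = 2 and s* = 2.

p* = 2, s* = 2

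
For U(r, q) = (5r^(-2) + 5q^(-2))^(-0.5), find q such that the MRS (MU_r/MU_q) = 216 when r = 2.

For CES with ρ = -2, MRS = (q/r)^3.
Setting (q/2)^3 = 216 gives q/2 = 6 and q = 12.

q = 12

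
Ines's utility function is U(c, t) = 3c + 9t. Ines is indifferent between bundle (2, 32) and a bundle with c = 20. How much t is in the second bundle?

t = 26

U(2, 32) = 294.
Set U(20, t) = 294 and solve.
3·20 + 9t = 294 ⇒ 9t = 234 ⇒ t = 26.
Check: U(20, 26) = 294.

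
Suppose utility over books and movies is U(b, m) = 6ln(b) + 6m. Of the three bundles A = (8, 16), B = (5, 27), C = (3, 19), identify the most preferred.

Bundle B

Evaluate utility at each bundle:
U(A) = 108.477.
U(B) = 171.657.
U(C) = 120.592.
Highest utility is B, so B ≻ C ≻ A.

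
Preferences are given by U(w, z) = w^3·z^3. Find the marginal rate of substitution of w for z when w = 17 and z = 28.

MU_w = 3·w^2·z^3 and MU_z = 3·w^3·z^2.
MRS = MU_w/MU_z = z/w.
At (17, 28): MRS = 28/17.
So at (17, 28) the consumer would give up 28/17 units of z for one more unit of w.

MRS = 28/17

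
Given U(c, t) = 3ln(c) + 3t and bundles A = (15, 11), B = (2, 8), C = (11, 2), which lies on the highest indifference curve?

Evaluate utility at each bundle:
U(A) = 41.124.
U(B) = 26.079.
U(C) = 13.194.
Highest utility is A, so A ≻ B ≻ C.

Bundle A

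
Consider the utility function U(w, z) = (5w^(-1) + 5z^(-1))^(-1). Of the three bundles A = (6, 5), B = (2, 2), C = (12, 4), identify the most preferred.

Evaluate utility at each bundle:
U(A) = 0.545.
U(B) = 0.200.
U(C) = 0.600.
Highest utility is C, so C ≻ A ≻ B.

Bundle C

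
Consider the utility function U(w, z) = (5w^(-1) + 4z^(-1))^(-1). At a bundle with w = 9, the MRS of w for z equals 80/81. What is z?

z = 8

For CES with ρ = -1, MRS = (5/4)·(z/w)^2.
Setting (5/4)·(z/9)^2 = 80/81 gives (z/9)^2 = 64/81, so z/9 = 8/9 and z = 8.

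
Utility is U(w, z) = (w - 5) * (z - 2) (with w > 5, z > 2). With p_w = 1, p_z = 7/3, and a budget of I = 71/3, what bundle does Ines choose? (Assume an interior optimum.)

MU_w = (z−2), MU_z = (w−5).
MRS = (z−2)/(w−5).
Tangency: set MRS = p_w/p_z = 1/(7/3) = 3/7.
So (z − 2)/(w − 5) = 3/7, i.e. (z − 2) = (3/7)·(w − 5).
Rewrite the budget in excess-of-subsistence terms: 1·(w − 5) + (7/3)·(z − 2) = 71/3 − 1·5 − (7/3)·2 = 14.
Substituting, 2·(w − 5) = 14, so w − 5 = 7 and w* = 12.
Then z − 2 = (3/7)·7 = 3, so z* = 5.

w* = 12, z* = 5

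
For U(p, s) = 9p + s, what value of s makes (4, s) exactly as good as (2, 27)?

U(2, 27) = 45.
Set U(4, s) = 45 and solve.
9·4 + s = 45 ⇒ s = 9 ⇒ s = 9.
Check: U(4, 9) = 45.

s = 9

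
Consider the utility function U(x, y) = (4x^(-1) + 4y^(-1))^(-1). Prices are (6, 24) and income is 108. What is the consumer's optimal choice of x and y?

For CES with ρ = -1, MRS = (y/x)^2.
Tangency: set MRS = p_x/p_y = 6/24 = 0.25.
So (y/x)^2 = 0.25; taking the square root, y/x = 0.5, i.e. y = 0.5·x.
Substitute into the budget 6·x + 24·y = 108: 18·x = 108, so x* = 6 and y* = 0.5·6 = 3.

x* = 6, y* = 3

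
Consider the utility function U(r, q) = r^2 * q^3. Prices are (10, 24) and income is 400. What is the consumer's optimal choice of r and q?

MU_r = 2·r·q^3 and MU_q = 3·r^2·q^2.
MRS = MU_r/MU_q = (2/3)·q/r.
Tangency: set MRS = p_r/p_q = 10/24 = 5/12.
So (2/3)·q/r = 5/12, i.e. q = 0.625·r.
Substitute into the budget 10·r + 24·q = 400: 25·r = 400, so r* = 16.
Then q* = 0.625·16 = 10.

r* = 16, q* = 10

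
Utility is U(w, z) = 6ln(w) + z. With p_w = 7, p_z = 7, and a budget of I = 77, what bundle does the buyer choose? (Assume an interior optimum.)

MU_w = 6/w, MU_z = 1.
MRS = 6/w ÷ 1.
Tangency: set MRS = p_w/p_z = 7/7 = 1.
MRS depends only on w: 6/w = 1 ⇒ w* = 6/1 = 6.
From the budget, 7·z = 77 − 7·6 = 35, so z* = 5.

w* = 6, z* = 5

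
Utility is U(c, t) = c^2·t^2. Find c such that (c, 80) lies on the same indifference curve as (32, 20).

c = 8

U(32, 20) = 409600.
Set U(c, 80) = 409600 and solve.
With t = 80: 80^2 = 6400, so c^2 = 409600/6400 = 64; taking the square root, c = 8.
Check: U(8, 80) = 409600.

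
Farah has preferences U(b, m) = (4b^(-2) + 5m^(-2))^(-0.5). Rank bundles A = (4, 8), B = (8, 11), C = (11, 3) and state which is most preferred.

Evaluate utility at each bundle:
U(A) = 1.746.
U(B) = 3.104.
U(C) = 1.303.
Highest utility is B, so B ≻ A ≻ C.

Bundle B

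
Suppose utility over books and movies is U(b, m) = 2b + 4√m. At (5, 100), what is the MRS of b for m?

MRS = 10

MU_b = 2, MU_m = 4/(2√m).
MRS = 2 ÷ (4/(2√m)).
At (5, 100): MRS = 10.
The indifference curve has slope −10 at this bundle.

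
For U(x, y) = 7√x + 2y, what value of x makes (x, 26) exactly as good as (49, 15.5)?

U(49, 15.5) = 80.
Set U(x, 26) = 80 and solve.
With y = 26: 7√x = 80 − 2·26 = 28, so √x = 4 and x = 16.
Check: U(16, 26) = 80.

x = 16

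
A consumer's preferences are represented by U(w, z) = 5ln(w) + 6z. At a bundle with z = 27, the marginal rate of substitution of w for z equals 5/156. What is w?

MU_w = 5/w, MU_z = 6.
MRS = 5/w ÷ 6.
MRS depends only on w: (5/6)/w = 5/156 ⇒ w = (5/6)/(5/156) = 26.

w = 26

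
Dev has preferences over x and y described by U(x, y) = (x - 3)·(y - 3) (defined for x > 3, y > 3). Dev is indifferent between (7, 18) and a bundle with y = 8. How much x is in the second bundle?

x = 15

U(7, 18) = 60.
Set U(x, 8) = 60 and solve.
With y = 8: (8 − 3) = 5, so (x − 3) = 60/5 = 12.
So x = 3 + 12 = 15.
Check: U(15, 8) = 60.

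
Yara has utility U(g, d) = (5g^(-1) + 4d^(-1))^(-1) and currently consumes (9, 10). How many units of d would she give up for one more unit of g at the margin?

MRS = 125/81

For CES with ρ = -1, MRS = (5/4)·(d/g)^2.
At (9, 10): MRS = 125/81.
So at (9, 10) the consumer would give up 125/81 units of d for one more unit of g.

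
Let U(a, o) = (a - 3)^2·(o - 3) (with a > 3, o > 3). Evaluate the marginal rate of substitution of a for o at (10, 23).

MRS = 40/7

MU_a = 2·(a−3)·(o−3), MU_o = (a−3)^2.
MRS = (2/1)·(o−3)/(a−3).
At (10, 23): MRS = 40/7.
The indifference curve has slope −40/7 at this bundle.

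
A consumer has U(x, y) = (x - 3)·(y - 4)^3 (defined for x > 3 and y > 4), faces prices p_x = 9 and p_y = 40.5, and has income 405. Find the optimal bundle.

x* = 9, y* = 8

MU_x = (y−4)^3, MU_y = 3·(x−3)·(y−4)^2.
MRS = (1/3)·(y−4)/(x−3).
Tangency: set MRS = p_x/p_y = 9/40.5 = 2/9.
So (1/3)·(y − 4)/(x − 3) = 2/9, i.e. (y − 4) = (2/3)·(x − 3).
Rewrite the budget in excess-of-subsistence terms: 9·(x − 3) + 40.5·(y − 4) = 405 − 9·3 − 40.5·4 = 216.
Substituting, 36·(x − 3) = 216, so x − 3 = 6 and x* = 9.
Then y − 4 = (2/3)·6 = 4, so y* = 8.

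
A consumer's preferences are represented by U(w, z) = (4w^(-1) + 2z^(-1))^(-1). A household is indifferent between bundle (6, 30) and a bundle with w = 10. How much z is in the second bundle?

U depends on (w, z) only through S = 4w^(-1) + 2z^(-1), so equal utility means equal S. At (6, 30): S = 11/15.
With w = 10: 4·10^(-1) = 0.4, so 2z^(-1) = 11/15 − 0.4 = 1/3, i.e. z^(-1) = 1/6.
Hence z = 1/(1/6) = 6.
Check: U(10, 6) = 1.3636.

z = 6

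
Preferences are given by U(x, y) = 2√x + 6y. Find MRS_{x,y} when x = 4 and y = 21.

MU_x = 2/(2√x), MU_y = 6.
MRS = 2/(2√x) ÷ 6.
At (4, 21): MRS = 1/12.
That is, one extra unit of x is worth 1/12 units of y at the margin.

MRS = 1/12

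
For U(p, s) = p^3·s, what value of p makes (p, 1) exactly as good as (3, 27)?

U(3, 27) = 729.
Set U(p, 1) = 729 and solve.
With s = 1: p^3 = 729/1 = 729; taking the cube root, p = 9.
Check: U(9, 1) = 729.

p = 9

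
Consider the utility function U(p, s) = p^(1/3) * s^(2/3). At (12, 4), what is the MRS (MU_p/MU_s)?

MRS = 1/6

MU_p = 1/3·p^(-2/3)·s^(2/3) and MU_s = 2/3·p^(1/3)·s^(-1/3).
MRS = MU_p/MU_s = (0.5)·s/p.
At (12, 4): MRS = 1/6.
The indifference curve has slope −1/6 at this bundle.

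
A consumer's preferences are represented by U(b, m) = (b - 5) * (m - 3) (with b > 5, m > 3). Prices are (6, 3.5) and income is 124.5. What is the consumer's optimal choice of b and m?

b* = 12, m* = 15

MU_b = (m−3), MU_m = (b−5).
MRS = (m−3)/(b−5).
Tangency: set MRS = p_b/p_m = 6/3.5 = 12/7.
So (m − 3)/(b − 5) = 12/7, i.e. (m − 3) = (12/7)·(b − 5).
Rewrite the budget in excess-of-subsistence terms: 6·(b − 5) + 3.5·(m − 3) = 124.5 − 6·5 − 3.5·3 = 84.
Substituting, 12·(b − 5) = 84, so b − 5 = 7 and b* = 12.
Then m − 3 = (12/7)·7 = 12, so m* = 15.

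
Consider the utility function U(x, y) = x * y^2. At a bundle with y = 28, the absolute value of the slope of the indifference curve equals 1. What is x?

MU_x = y^2 and MU_y = 2·x·y.
MRS = MU_x/MU_y = (1/2)·y/x.
Substitute y = 28: MRS = 14/x. Setting 14/x = 1 gives x = 14/1 = 14.

x = 14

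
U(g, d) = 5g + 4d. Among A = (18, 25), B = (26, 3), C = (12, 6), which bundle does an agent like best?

Evaluate utility at each bundle:
U(A) = 190.
U(B) = 142.
U(C) = 84.
Highest utility is A, so A ≻ B ≻ C.

Bundle A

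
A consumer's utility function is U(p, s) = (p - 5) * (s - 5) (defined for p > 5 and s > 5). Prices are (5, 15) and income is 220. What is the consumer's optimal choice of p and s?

p* = 17, s* = 9

MU_p = (s−5), MU_s = (p−5).
MRS = (s−5)/(p−5).
Tangency: set MRS = p_p/p_s = 5/15 = 1/3.
So (s − 5)/(p − 5) = 1/3, i.e. (s − 5) = (1/3)·(p − 5).
Rewrite the budget in excess-of-subsistence terms: 5·(p − 5) + 15·(s − 5) = 220 − 5·5 − 15·5 = 120.
Substituting, 10·(p − 5) = 120, so p − 5 = 12 and p* = 17.
Then s − 5 = (1/3)·12 = 4, so s* = 9.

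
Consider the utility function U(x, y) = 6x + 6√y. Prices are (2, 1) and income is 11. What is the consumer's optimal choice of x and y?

MU_x = 6, MU_y = 6/(2√y).
MRS = 6 ÷ (6/(2√y)).
Tangency: set MRS = p_x/p_y = 2/1 = 2.
MRS depends only on y: 2·√y = 2 ⇒ √y = 2/2 = 1 ⇒ y* = 1.
From the budget, 2·x = 11 − 1·1 = 10, so x* = 5.

x* = 5, y* = 1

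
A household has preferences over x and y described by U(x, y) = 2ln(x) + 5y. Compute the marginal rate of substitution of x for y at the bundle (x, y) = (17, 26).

MRS = 2/85

MU_x = 2/x, MU_y = 5.
MRS = 2/x ÷ 5.
At (17, 26): MRS = 2/85.
That is, one extra unit of x is worth 2/85 units of y at the margin.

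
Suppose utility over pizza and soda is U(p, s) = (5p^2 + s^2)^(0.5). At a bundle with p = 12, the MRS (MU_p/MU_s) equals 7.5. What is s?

For CES with ρ = 2, MRS = (5/1)·(s/p)^(-1).
Setting (5/1)·(s/12)^(-1) = 7.5 gives (s/12)^(-1) = 1.5, so s/12 = 2/3 and s = 8.

s = 8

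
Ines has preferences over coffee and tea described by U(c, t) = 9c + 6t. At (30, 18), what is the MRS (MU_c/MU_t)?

MU_c = 9, MU_t = 6, so MRS = 9/6 = 1.5 at every bundle.
At (30, 18): MRS = 1.5.
So at (30, 18) the consumer would give up 1.5 units of t for one more unit of c.

MRS = 1.5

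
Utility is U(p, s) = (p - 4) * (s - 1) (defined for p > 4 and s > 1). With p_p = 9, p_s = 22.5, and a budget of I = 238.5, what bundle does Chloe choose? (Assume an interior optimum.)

p* = 14, s* = 5

MU_p = (s−1), MU_s = (p−4).
MRS = (s−1)/(p−4).
Tangency: set MRS = p_p/p_s = 9/22.5 = 0.4.
So (s − 1)/(p − 4) = 0.4, i.e. (s − 1) = 0.4·(p − 4).
Rewrite the budget in excess-of-subsistence terms: 9·(p − 4) + 22.5·(s − 1) = 238.5 − 9·4 − 22.5·1 = 180.
Substituting, 18·(p − 4) = 180, so p − 4 = 10 and p* = 14.
Then s − 1 = 0.4·10 = 4, so s* = 5.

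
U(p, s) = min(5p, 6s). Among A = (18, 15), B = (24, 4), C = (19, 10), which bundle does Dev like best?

Evaluate utility at each bundle:
U(A) = 90.
U(B) = 24.
U(C) = 60.
Highest utility is A, so A ≻ C ≻ B.

Bundle A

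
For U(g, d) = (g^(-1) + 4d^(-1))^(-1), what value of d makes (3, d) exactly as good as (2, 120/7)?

d = 10

U depends on (g, d) only through S = g^(-1) + 4d^(-1), so equal utility means equal S. At (2, 120/7): S = 11/15.
With g = 3: 3^(-1) = 1/3, so 4d^(-1) = 11/15 − 1/3 = 0.4, i.e. d^(-1) = 0.1.
Hence d = 1/0.1 = 10.
Check: U(3, 10) = 1.3636.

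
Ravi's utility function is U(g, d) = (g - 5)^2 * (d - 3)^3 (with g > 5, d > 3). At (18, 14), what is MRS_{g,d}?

MRS = 22/39

MU_g = 2·(g−5)·(d−3)^3, MU_d = 3·(g−5)^2·(d−3)^2.
MRS = (2/3)·(d−3)/(g−5).
At (18, 14): MRS = 22/39.
That is, one extra unit of g is worth 22/39 units of d at the margin.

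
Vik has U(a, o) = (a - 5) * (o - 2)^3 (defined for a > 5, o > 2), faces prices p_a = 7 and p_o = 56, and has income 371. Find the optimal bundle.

MU_a = (o−2)^3, MU_o = 3·(a−5)·(o−2)^2.
MRS = (1/3)·(o−2)/(a−5).
Tangency: set MRS = p_a/p_o = 7/56 = 0.125.
So (1/3)·(o − 2)/(a − 5) = 0.125, i.e. (o − 2) = 0.375·(a − 5).
Rewrite the budget in excess-of-subsistence terms: 7·(a − 5) + 56·(o − 2) = 371 − 7·5 − 56·2 = 224.
Substituting, 28·(a − 5) = 224, so a − 5 = 8 and a* = 13.
Then o − 2 = 0.375·8 = 3, so o* = 5.

a* = 13, o* = 5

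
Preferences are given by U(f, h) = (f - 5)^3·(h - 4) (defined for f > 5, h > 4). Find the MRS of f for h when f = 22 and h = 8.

MRS = 12/17

MU_f = 3·(f−5)^2·(h−4), MU_h = (f−5)^3.
MRS = (3/1)·(h−4)/(f−5).
At (22, 8): MRS = 12/17.
The indifference curve has slope −12/17 at this bundle.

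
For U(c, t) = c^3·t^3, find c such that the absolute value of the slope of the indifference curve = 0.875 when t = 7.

MU_c = 3·c^2·t^3 and MU_t = 3·c^3·t^2.
MRS = MU_c/MU_t = t/c.
Substitute t = 7: MRS = 7/c. Setting 7/c = 0.875 gives c = 7/0.875 = 8.

c = 8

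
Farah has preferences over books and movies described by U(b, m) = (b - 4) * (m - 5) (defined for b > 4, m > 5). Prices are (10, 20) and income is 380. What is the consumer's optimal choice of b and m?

b* = 16, m* = 11

MU_b = (m−5), MU_m = (b−4).
MRS = (m−5)/(b−4).
Tangency: set MRS = p_b/p_m = 10/20 = 0.5.
So (m − 5)/(b − 4) = 0.5, i.e. (m − 5) = 0.5·(b − 4).
Rewrite the budget in excess-of-subsistence terms: 10·(b − 4) + 20·(m − 5) = 380 − 10·4 − 20·5 = 240.
Substituting, 20·(b − 4) = 240, so b − 4 = 12 and b* = 16.
Then m − 5 = 0.5·12 = 6, so m* = 11.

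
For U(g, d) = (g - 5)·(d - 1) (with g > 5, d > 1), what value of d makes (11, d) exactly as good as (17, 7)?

d = 13

U(17, 7) = 72.
Set U(11, d) = 72 and solve.
With g = 11: (11 − 5) = 6, so (d − 1) = 72/6 = 12.
So d = 1 + 12 = 13.
Check: U(11, 13) = 72.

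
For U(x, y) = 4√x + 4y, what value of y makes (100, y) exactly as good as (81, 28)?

y = 27

U(81, 28) = 148.
Set U(100, y) = 148 and solve.
With x = 100: √100 = 10, so 4y = 148 − 4·10 = 108 and y = 27.
Check: U(100, 27) = 148.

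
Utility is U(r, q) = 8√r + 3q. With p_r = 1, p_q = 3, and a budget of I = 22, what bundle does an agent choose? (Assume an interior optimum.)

r* = 16, q* = 2

MU_r = 8/(2√r), MU_q = 3.
MRS = 8/(2√r) ÷ 3.
Tangency: set MRS = p_r/p_q = 1/3.
MRS depends only on r: (4/3)/√r = 1/3 ⇒ √r = (4/3)/(1/3) = 4 ⇒ r* = 16.
From the budget, 3·q = 22 − 1·16 = 6, so q* = 2.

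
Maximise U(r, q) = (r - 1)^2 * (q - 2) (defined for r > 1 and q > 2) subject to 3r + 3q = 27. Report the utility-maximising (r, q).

MU_r = 2·(r−1)·(q−2), MU_q = (r−1)^2.
MRS = (2/1)·(q−2)/(r−1).
Tangency: set MRS = p_r/p_q = 3/3 = 1.
So (2/1)·(q − 2)/(r − 1) = 1, i.e. (q − 2) = 0.5·(r − 1).
Rewrite the budget in excess-of-subsistence terms: 3·(r − 1) + 3·(q − 2) = 27 − 3·1 − 3·2 = 18.
Substituting, 4.5·(r − 1) = 18, so r − 1 = 4 and r* = 5.
Then q − 2 = 0.5·4 = 2, so q* = 4.

r* = 5, q* = 4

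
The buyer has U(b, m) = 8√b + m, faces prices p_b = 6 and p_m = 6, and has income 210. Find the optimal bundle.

b* = 16, m* = 19

MU_b = 8/(2√b), MU_m = 1.
MRS = 8/(2√b) ÷ 1.
Tangency: set MRS = p_b/p_m = 6/6 = 1.
MRS depends only on b: 4/√b = 1 ⇒ √b = 4/1 = 4 ⇒ b* = 16.
From the budget, 6·m = 210 − 6·16 = 114, so m* = 19.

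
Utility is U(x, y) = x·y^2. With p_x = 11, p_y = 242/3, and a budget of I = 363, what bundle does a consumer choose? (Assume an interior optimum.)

MU_x = y^2 and MU_y = 2·x·y.
MRS = MU_x/MU_y = (1/2)·y/x.
Tangency: set MRS = p_x/p_y = 11/(242/3) = 3/22.
So (1/2)·y/x = 3/22, i.e. y = (3/11)·x.
Substitute into the budget 11·x + (242/3)·y = 363: 33·x = 363, so x* = 11.
Then y* = (3/11)·11 = 3.

x* = 11, y* = 3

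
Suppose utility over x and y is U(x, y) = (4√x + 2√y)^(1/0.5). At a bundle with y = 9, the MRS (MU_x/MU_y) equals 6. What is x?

For CES with ρ = 0.5, MRS = (4/2)·√(y/x).
Setting (4/2)·√(9/x) = 6 gives √(9/x) = 3, so 9/x = 9 and x = 1.

x = 1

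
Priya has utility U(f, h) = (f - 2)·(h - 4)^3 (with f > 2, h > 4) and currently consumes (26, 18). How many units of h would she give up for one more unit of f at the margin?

MRS = 7/36

MU_f = (h−4)^3, MU_h = 3·(f−2)·(h−4)^2.
MRS = (1/3)·(h−4)/(f−2).
At (26, 18): MRS = 7/36.
So at (26, 18) the consumer would give up 7/36 units of h for one more unit of f.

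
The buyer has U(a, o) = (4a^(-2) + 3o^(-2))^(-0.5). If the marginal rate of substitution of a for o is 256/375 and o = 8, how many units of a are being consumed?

a = 10

For CES with ρ = -2, MRS = (4/3)·(o/a)^3.
Setting (4/3)·(8/a)^3 = 256/375 gives (8/a)^3 = 64/125, so 8/a = 0.8 and a = 10.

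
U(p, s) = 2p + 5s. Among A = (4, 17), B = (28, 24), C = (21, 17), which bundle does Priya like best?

Bundle B

Evaluate utility at each bundle:
U(A) = 93.
U(B) = 176.
U(C) = 127.
Highest utility is B, so B ≻ C ≻ A.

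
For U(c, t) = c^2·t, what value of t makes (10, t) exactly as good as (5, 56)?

t = 14

U(5, 56) = 1400.
Set U(10, t) = 1400 and solve.
With c = 10: 10^2 = 100, so t = 1400/100 = 14.
Check: U(10, 14) = 1400.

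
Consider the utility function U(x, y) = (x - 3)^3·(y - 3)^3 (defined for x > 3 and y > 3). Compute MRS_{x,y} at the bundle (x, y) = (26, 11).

MU_x = 3·(x−3)^2·(y−3)^3, MU_y = 3·(x−3)^3·(y−3)^2.
MRS = (y−3)/(x−3).
At (26, 11): MRS = 8/23.
That is, one extra unit of x is worth 8/23 units of y at the margin.

MRS = 8/23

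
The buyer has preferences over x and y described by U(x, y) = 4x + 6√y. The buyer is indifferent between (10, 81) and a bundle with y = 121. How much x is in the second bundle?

U(10, 81) = 94.
Set U(x, 121) = 94 and solve.
With y = 121: √121 = 11, so 4x = 94 − 6·11 = 28 and x = 7.
Check: U(7, 121) = 94.

x = 7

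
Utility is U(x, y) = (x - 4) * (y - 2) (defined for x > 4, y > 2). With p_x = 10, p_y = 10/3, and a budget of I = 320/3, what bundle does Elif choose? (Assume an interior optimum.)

x* = 7, y* = 11

MU_x = (y−2), MU_y = (x−4).
MRS = (y−2)/(x−4).
Tangency: set MRS = p_x/p_y = 10/(10/3) = 3.
So (y − 2)/(x − 4) = 3, i.e. (y − 2) = 3·(x − 4).
Rewrite the budget in excess-of-subsistence terms: 10·(x − 4) + (10/3)·(y − 2) = 320/3 − 10·4 − (10/3)·2 = 60.
Substituting, 20·(x − 4) = 60, so x − 4 = 3 and x* = 7.
Then y − 2 = 3·3 = 9, so y* = 11.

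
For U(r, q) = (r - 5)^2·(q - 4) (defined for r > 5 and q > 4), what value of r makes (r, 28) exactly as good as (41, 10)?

r = 23

U(41, 10) = 7776.
Set U(r, 28) = 7776 and solve.
With q = 28: (28 − 4) = 24, so (r − 5)^2 = 7776/24 = 324.
Taking the square root (with r > 5): r − 5 = 18, so r = 23.
Check: U(23, 28) = 7776.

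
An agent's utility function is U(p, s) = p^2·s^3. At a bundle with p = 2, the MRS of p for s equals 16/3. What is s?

MU_p = 2·p·s^3 and MU_s = 3·p^2·s^2.
MRS = MU_p/MU_s = (2/3)·s/p.
Substitute p = 2: MRS = s/3. Setting s/3 = 16/3 gives s = (16/3)·3 = 16.

s = 16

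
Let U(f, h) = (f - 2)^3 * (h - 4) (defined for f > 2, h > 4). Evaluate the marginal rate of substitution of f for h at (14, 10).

MU_f = 3·(f−2)^2·(h−4), MU_h = (f−2)^3.
MRS = (3/1)·(h−4)/(f−2).
At (14, 10): MRS = 1.5.
The indifference curve has slope −1.5 at this bundle.

MRS = 1.5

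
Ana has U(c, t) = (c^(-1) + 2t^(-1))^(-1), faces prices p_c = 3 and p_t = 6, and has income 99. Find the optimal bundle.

c* = 11, t* = 11

For CES with ρ = -1, MRS = (1/2)·(t/c)^2.
Tangency: set MRS = p_c/p_t = 3/6 = 0.5.
So (t/c)^2 = 1; taking the square root, t/c = 1, i.e. t = c.
Substitute into the budget 3·c + 6·t = 99: 9·c = 99, so c* = 11 and t* = 11.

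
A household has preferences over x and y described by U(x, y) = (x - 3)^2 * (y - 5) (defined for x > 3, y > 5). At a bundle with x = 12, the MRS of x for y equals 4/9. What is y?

MU_x = 2·(x−3)·(y−5), MU_y = (x−3)^2.
MRS = (2/1)·(y−5)/(x−3).
Substitute x = 12: MRS = (y − 5)/4.5. Setting this equal to 4/9 gives y − 5 = (4/9)·4.5 = 2, so y = 7.

y = 7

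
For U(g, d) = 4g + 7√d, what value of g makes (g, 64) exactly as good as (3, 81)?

U(3, 81) = 75.
Set U(g, 64) = 75 and solve.
With d = 64: √64 = 8, so 4g = 75 − 7·8 = 19 and g = 4.75.
Check: U(4.75, 64) = 75.

g = 4.75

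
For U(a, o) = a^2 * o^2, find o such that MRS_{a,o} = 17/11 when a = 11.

o = 17

MU_a = 2·a·o^2 and MU_o = 2·a^2·o.
MRS = MU_a/MU_o = o/a.
Substitute a = 11: MRS = o/11. Setting o/11 = 17/11 gives o = (17/11)·11 = 17.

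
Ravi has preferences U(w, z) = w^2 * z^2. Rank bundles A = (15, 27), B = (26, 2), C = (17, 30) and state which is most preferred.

Bundle C

Evaluate utility at each bundle:
U(A) = 164025.
U(B) = 2704.
U(C) = 260100.
Highest utility is C, so C ≻ A ≻ B.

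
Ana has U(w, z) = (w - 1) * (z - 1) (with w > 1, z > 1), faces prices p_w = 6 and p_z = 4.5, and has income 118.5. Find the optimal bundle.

w* = 10, z* = 13

MU_w = (z−1), MU_z = (w−1).
MRS = (z−1)/(w−1).
Tangency: set MRS = p_w/p_z = 6/4.5 = 4/3.
So (z − 1)/(w − 1) = 4/3, i.e. (z − 1) = (4/3)·(w − 1).
Rewrite the budget in excess-of-subsistence terms: 6·(w − 1) + 4.5·(z − 1) = 118.5 − 6·1 − 4.5·1 = 108.
Substituting, 12·(w − 1) = 108, so w − 1 = 9 and w* = 10.
Then z − 1 = (4/3)·9 = 12, so z* = 13.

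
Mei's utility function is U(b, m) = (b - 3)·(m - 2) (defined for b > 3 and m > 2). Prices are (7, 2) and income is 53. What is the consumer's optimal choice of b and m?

MU_b = (m−2), MU_m = (b−3).
MRS = (m−2)/(b−3).
Tangency: set MRS = p_b/p_m = 7/2 = 3.5.
So (m − 2)/(b − 3) = 3.5, i.e. (m − 2) = 3.5·(b − 3).
Rewrite the budget in excess-of-subsistence terms: 7·(b − 3) + 2·(m − 2) = 53 − 7·3 − 2·2 = 28.
Substituting, 14·(b − 3) = 28, so b − 3 = 2 and b* = 5.
Then m − 2 = 3.5·2 = 7, so m* = 9.

b* = 5, m* = 9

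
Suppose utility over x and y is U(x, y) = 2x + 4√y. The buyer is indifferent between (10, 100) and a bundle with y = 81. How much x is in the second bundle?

U(10, 100) = 60.
Set U(x, 81) = 60 and solve.
With y = 81: √81 = 9, so 2x = 60 − 4·9 = 24 and x = 12.
Check: U(12, 81) = 60.

x = 12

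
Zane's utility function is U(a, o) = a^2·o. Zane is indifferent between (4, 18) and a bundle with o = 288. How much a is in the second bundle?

U(4, 18) = 288.
Set U(a, 288) = 288 and solve.
With o = 288: a^2 = 288/288 = 1; taking the square root, a = 1.
Check: U(1, 288) = 288.

a = 1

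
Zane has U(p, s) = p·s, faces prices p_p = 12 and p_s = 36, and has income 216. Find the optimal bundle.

MU_p = s and MU_s = p.
MRS = MU_p/MU_s = s/p.
Tangency: set MRS = p_p/p_s = 12/36 = 1/3.
So s/p = 1/3, i.e. s = (1/3)·p.
Substitute into the budget 12·p + 36·s = 216: 24·p = 216, so p* = 9.
Then s* = (1/3)·9 = 3.

p* = 9, s* = 3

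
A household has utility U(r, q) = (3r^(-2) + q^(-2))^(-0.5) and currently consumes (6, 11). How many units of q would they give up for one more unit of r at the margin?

MRS = 1331/72

For CES with ρ = -2, MRS = (3/1)·(q/r)^3.
At (6, 11): MRS = 1331/72.
That is, one extra unit of r is worth 1331/72 units of q at the margin.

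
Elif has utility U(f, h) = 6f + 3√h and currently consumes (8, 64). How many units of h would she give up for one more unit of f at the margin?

MRS = 32

MU_f = 6, MU_h = 3/(2√h).
MRS = 6 ÷ (3/(2√h)).
At (8, 64): MRS = 32.
That is, one extra unit of f is worth 32 units of h at the margin.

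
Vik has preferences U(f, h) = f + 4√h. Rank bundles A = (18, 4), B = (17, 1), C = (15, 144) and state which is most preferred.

Bundle C

Evaluate utility at each bundle:
U(A) = 26.000.
U(B) = 21.000.
U(C) = 63.000.
Highest utility is C, so C ≻ A ≻ B.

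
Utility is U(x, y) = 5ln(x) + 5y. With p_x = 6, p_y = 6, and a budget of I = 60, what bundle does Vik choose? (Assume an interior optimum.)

x* = 1, y* = 9

MU_x = 5/x, MU_y = 5.
MRS = 5/x ÷ 5.
Tangency: set MRS = p_x/p_y = 6/6 = 1.
MRS depends only on x: 1/x = 1 ⇒ x* = 1/1 = 1.
From the budget, 6·y = 60 − 6·1 = 54, so y* = 9.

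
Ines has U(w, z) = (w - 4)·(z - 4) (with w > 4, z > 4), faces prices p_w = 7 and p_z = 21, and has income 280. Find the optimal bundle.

MU_w = (z−4), MU_z = (w−4).
MRS = (z−4)/(w−4).
Tangency: set MRS = p_w/p_z = 7/21 = 1/3.
So (z − 4)/(w − 4) = 1/3, i.e. (z − 4) = (1/3)·(w − 4).
Rewrite the budget in excess-of-subsistence terms: 7·(w − 4) + 21·(z − 4) = 280 − 7·4 − 21·4 = 168.
Substituting, 14·(w − 4) = 168, so w − 4 = 12 and w* = 16.
Then z − 4 = (1/3)·12 = 4, so z* = 8.

w* = 16, z* = 8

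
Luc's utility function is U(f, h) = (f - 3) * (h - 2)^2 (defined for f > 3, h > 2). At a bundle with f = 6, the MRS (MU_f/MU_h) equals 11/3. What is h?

h = 24

MU_f = (h−2)^2, MU_h = 2·(f−3)·(h−2).
MRS = (1/2)·(h−2)/(f−3).
Substitute f = 6: MRS = (h − 2)/6. Setting this equal to 11/3 gives h − 2 = (11/3)·6 = 22, so h = 24.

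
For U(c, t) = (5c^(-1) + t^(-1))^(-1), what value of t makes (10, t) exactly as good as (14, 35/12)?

t = 5

U depends on (c, t) only through S = 5c^(-1) + t^(-1), so equal utility means equal S. At (14, 35/12): S = 0.7.
With c = 10: 5·10^(-1) = 0.5, so t^(-1) = 0.7 − 0.5 = 0.2.
Hence t = 1/0.2 = 5.
Check: U(10, 5) = 1.4286.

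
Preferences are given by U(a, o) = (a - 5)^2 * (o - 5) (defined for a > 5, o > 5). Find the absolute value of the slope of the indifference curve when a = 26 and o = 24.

MRS = 38/21

MU_a = 2·(a−5)·(o−5), MU_o = (a−5)^2.
MRS = (2/1)·(o−5)/(a−5).
At (26, 24): MRS = 38/21.
That is, one extra unit of a is worth 38/21 units of o at the margin.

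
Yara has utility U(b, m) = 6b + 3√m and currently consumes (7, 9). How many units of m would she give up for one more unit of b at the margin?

MRS = 12

MU_b = 6, MU_m = 3/(2√m).
MRS = 6 ÷ (3/(2√m)).
At (7, 9): MRS = 12.
The indifference curve has slope −12 at this bundle.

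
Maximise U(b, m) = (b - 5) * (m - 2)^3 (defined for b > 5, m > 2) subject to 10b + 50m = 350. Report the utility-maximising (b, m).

MU_b = (m−2)^3, MU_m = 3·(b−5)·(m−2)^2.
MRS = (1/3)·(m−2)/(b−5).
Tangency: set MRS = p_b/p_m = 10/50 = 0.2.
So (1/3)·(m − 2)/(b − 5) = 0.2, i.e. (m − 2) = 0.6·(b − 5).
Rewrite the budget in excess-of-subsistence terms: 10·(b − 5) + 50·(m − 2) = 350 − 10·5 − 50·2 = 200.
Substituting, 40·(b − 5) = 200, so b − 5 = 5 and b* = 10.
Then m − 2 = 0.6·5 = 3, so m* = 5.

b* = 10, m* = 5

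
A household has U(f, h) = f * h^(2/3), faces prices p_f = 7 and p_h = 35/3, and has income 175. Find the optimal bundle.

f* = 15, h* = 6

MU_f = h^(2/3) and MU_h = 2/3·f·h^(-1/3).
MRS = MU_f/MU_h = (1.5)·h/f.
Tangency: set MRS = p_f/p_h = 7/(35/3) = 0.6.
So (1.5)·h/f = 0.6, i.e. h = 0.4·f.
Substitute into the budget 7·f + (35/3)·h = 175: (35/3)·f = 175, so f* = 15.
Then h* = 0.4·15 = 6.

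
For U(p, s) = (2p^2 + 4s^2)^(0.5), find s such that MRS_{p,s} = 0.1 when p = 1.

s = 5

For CES with ρ = 2, MRS = (2/4)·(s/p)^(-1).
Setting (2/4)·(s/1)^(-1) = 0.1 gives (s/1)^(-1) = 0.2, so s/1 = 5 and s = 5.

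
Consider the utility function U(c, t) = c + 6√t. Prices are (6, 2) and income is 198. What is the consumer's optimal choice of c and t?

c* = 6, t* = 81

MU_c = 1, MU_t = 6/(2√t).
MRS = 1 ÷ (6/(2√t)).
Tangency: set MRS = p_c/p_t = 6/2 = 3.
MRS depends only on t: (1/3)·√t = 3 ⇒ √t = 3/(1/3) = 9 ⇒ t* = 81.
From the budget, 6·c = 198 − 2·81 = 36, so c* = 6.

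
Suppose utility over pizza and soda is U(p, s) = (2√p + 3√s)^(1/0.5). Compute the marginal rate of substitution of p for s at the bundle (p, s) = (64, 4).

MRS = 1/6

For CES with ρ = 0.5, MRS = (2/3)·√(s/p).
At (64, 4): MRS = 1/6.
The indifference curve has slope −1/6 at this bundle.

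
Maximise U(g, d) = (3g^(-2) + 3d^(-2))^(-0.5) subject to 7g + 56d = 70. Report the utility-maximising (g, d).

For CES with ρ = -2, MRS = (d/g)^3.
Tangency: set MRS = p_g/p_d = 7/56 = 0.125.
So (d/g)^3 = 0.125; taking the cube root, d/g = 0.5, i.e. d = 0.5·g.
Substitute into the budget 7·g + 56·d = 70: 35·g = 70, so g* = 2 and d* = 0.5·2 = 1.

g* = 2, d* = 1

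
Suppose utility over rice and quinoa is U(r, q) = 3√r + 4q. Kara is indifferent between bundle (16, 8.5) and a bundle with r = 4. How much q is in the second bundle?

q = 10

U(16, 8.5) = 46.
Set U(4, q) = 46 and solve.
With r = 4: √4 = 2, so 4q = 46 − 3·2 = 40 and q = 10.
Check: U(4, 10) = 46.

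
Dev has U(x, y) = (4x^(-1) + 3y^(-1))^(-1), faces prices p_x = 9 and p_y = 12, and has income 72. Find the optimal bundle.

x* = 4, y* = 3

For CES with ρ = -1, MRS = (4/3)·(y/x)^2.
Tangency: set MRS = p_x/p_y = 9/12 = 0.75.
So (y/x)^2 = 9/16; taking the square root, y/x = 0.75, i.e. y = 0.75·x.
Substitute into the budget 9·x + 12·y = 72: 18·x = 72, so x* = 4 and y* = 0.75·4 = 3.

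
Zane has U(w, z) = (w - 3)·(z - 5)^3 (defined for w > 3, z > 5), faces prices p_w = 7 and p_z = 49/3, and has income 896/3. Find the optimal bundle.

MU_w = (z−5)^3, MU_z = 3·(w−3)·(z−5)^2.
MRS = (1/3)·(z−5)/(w−3).
Tangency: set MRS = p_w/p_z = 7/(49/3) = 3/7.
So (1/3)·(z − 5)/(w − 3) = 3/7, i.e. (z − 5) = (9/7)·(w − 3).
Rewrite the budget in excess-of-subsistence terms: 7·(w − 3) + (49/3)·(z − 5) = 896/3 − 7·3 − (49/3)·5 = 196.
Substituting, 28·(w − 3) = 196, so w − 3 = 7 and w* = 10.
Then z − 5 = (9/7)·7 = 9, so z* = 14.

w* = 10, z* = 14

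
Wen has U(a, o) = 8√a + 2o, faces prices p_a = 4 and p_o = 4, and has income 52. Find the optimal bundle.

MU_a = 8/(2√a), MU_o = 2.
MRS = 8/(2√a) ÷ 2.
Tangency: set MRS = p_a/p_o = 4/4 = 1.
MRS depends only on a: 2/√a = 1 ⇒ √a = 2/1 = 2 ⇒ a* = 4.
From the budget, 4·o = 52 − 4·4 = 36, so o* = 9.

a* = 4, o* = 9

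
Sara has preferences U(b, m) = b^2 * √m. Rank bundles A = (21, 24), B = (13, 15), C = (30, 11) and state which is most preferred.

Bundle C

Evaluate utility at each bundle:
U(A) = 2160.450.
U(B) = 654.534.
U(C) = 2984.962.
Highest utility is C, so C ≻ A ≻ B.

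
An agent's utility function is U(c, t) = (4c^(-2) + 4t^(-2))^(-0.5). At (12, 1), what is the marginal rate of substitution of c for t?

For CES with ρ = -2, MRS = (t/c)^3.
At (12, 1): MRS = 1/1728.
The indifference curve has slope −1/1728 at this bundle.

MRS = 1/1728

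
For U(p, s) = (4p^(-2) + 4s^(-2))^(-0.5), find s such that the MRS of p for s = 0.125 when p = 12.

s = 6

For CES with ρ = -2, MRS = (s/p)^3.
Setting (s/12)^3 = 0.125 gives s/12 = 0.5 and s = 6.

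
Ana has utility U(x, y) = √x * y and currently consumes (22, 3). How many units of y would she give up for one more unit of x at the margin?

MRS = 3/44

MU_x = 0.5·x^(-0.5)·y and MU_y = √x.
MRS = MU_x/MU_y = (0.5)·y/x.
At (22, 3): MRS = 3/44.
The indifference curve has slope −3/44 at this bundle.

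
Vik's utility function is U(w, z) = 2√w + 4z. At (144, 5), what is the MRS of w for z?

MRS = 1/48

MU_w = 2/(2√w), MU_z = 4.
MRS = 2/(2√w) ÷ 4.
At (144, 5): MRS = 1/48.
So at (144, 5) the consumer would give up 1/48 units of z for one more unit of w.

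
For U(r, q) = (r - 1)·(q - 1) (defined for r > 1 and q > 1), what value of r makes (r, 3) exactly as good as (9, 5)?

r = 17

U(9, 5) = 32.
Set U(r, 3) = 32 and solve.
With q = 3: (3 − 1) = 2, so (r − 1) = 32/2 = 16.
So r = 1 + 16 = 17.
Check: U(17, 3) = 32.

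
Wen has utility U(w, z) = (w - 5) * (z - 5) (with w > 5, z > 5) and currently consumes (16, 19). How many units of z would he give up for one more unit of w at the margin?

MU_w = (z−5), MU_z = (w−5).
MRS = (z−5)/(w−5).
At (16, 19): MRS = 14/11.
That is, one extra unit of w is worth 14/11 units of z at the margin.

MRS = 14/11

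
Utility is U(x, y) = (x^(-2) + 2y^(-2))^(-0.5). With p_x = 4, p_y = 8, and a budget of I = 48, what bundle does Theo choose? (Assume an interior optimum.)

For CES with ρ = -2, MRS = (1/2)·(y/x)^3.
Tangency: set MRS = p_x/p_y = 4/8 = 0.5.
So (y/x)^3 = 1; taking the cube root, y/x = 1, i.e. y = x.
Substitute into the budget 4·x + 8·y = 48: 12·x = 48, so x* = 4 and y* = 4.

x* = 4, y* = 4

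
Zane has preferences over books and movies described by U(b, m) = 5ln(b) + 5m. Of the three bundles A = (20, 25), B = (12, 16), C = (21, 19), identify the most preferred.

Bundle A

Evaluate utility at each bundle:
U(A) = 139.979.
U(B) = 92.425.
U(C) = 110.223.
Highest utility is A, so A ≻ C ≻ B.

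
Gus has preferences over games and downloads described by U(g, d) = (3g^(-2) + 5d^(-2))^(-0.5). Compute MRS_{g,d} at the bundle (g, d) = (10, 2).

MRS = 3/625

For CES with ρ = -2, MRS = (3/5)·(d/g)^3.
At (10, 2): MRS = 3/625.
That is, one extra unit of g is worth 3/625 units of d at the margin.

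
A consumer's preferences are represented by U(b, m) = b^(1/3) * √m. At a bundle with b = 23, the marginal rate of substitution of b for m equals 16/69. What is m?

m = 8

MU_b = 1/3·b^(-2/3)·√m and MU_m = 0.5·b^(1/3)·m^(-0.5).
MRS = MU_b/MU_m = (2/3)·m/b.
Substitute b = 23: MRS = m/34.5. Setting m/34.5 = 16/69 gives m = (16/69)·34.5 = 8.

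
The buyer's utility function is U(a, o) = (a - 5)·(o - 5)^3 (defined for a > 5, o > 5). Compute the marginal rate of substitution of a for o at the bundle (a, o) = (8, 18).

MU_a = (o−5)^3, MU_o = 3·(a−5)·(o−5)^2.
MRS = (1/3)·(o−5)/(a−5).
At (8, 18): MRS = 13/9.
So at (8, 18) the consumer would give up 13/9 units of o for one more unit of a.

MRS = 13/9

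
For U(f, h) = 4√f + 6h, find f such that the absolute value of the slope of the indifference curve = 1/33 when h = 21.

f = 121

MU_f = 4/(2√f), MU_h = 6.
MRS = 4/(2√f) ÷ 6.
MRS depends only on f: (1/3)/√f = 1/33 ⇒ √f = (1/3)/(1/33) = 11 ⇒ f = 121.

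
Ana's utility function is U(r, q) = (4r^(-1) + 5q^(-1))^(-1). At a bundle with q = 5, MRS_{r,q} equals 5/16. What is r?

r = 8

For CES with ρ = -1, MRS = (4/5)·(q/r)^2.
Setting (4/5)·(5/r)^2 = 5/16 gives (5/r)^2 = 25/64, so 5/r = 0.625 and r = 8.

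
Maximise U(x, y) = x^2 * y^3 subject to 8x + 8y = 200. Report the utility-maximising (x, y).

MU_x = 2·x·y^3 and MU_y = 3·x^2·y^2.
MRS = MU_x/MU_y = (2/3)·y/x.
Tangency: set MRS = p_x/p_y = 8/8 = 1.
So (2/3)·y/x = 1, i.e. y = 1.5·x.
Substitute into the budget 8·x + 8·y = 200: 20·x = 200, so x* = 10.
Then y* = 1.5·10 = 15.

x* = 10, y* = 15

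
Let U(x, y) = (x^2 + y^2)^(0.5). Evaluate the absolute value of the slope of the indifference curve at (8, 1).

For CES with ρ = 2, MRS = (y/x)^(-1).
At (8, 1): MRS = 8.
The indifference curve has slope −8 at this bundle.

MRS = 8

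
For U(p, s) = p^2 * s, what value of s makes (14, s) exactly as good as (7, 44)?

U(7, 44) = 2156.
Set U(14, s) = 2156 and solve.
With p = 14: 14^2 = 196, so s = 2156/196 = 11.
Check: U(14, 11) = 2156.

s = 11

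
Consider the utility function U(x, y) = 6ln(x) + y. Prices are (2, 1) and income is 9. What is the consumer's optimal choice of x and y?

x* = 3, y* = 3

MU_x = 6/x, MU_y = 1.
MRS = 6/x ÷ 1.
Tangency: set MRS = p_x/p_y = 2/1 = 2.
MRS depends only on x: 6/x = 2 ⇒ x* = 6/2 = 3.
From the budget, 1·y = 9 − 2·3 = 3, so y* = 3.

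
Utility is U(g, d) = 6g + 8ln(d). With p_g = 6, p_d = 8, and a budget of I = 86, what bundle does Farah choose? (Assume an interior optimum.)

MU_g = 6, MU_d = 8/d.
MRS = 6 ÷ (8/d).
Tangency: set MRS = p_g/p_d = 6/8 = 0.75.
MRS depends only on d: 0.75·d = 0.75 ⇒ d* = 0.75/0.75 = 1.
From the budget, 6·g = 86 − 8·1 = 78, so g* = 13.

g* = 13, d* = 1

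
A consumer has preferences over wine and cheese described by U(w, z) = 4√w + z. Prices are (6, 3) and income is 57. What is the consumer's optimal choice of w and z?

w* = 1, z* = 17

MU_w = 4/(2√w), MU_z = 1.
MRS = 4/(2√w) ÷ 1.
Tangency: set MRS = p_w/p_z = 6/3 = 2.
MRS depends only on w: 2/√w = 2 ⇒ √w = 2/2 = 1 ⇒ w* = 1.
From the budget, 3·z = 57 − 6·1 = 51, so z* = 17.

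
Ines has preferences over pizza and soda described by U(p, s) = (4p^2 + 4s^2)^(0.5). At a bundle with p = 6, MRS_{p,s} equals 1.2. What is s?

s = 5

For CES with ρ = 2, MRS = (s/p)^(-1).
Setting (s/6)^(-1) = 1.2 gives s/6 = 5/6 and s = 5.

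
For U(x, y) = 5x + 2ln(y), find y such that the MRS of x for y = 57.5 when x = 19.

MU_x = 5, MU_y = 2/y.
MRS = 5 ÷ (2/y).
MRS depends only on y: 2.5·y = 57.5 ⇒ y = 57.5/2.5 = 23.

y = 23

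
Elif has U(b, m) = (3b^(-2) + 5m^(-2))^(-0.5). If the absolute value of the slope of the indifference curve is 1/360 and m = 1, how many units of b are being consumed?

b = 6

For CES with ρ = -2, MRS = (3/5)·(m/b)^3.
Setting (3/5)·(1/b)^3 = 1/360 gives (1/b)^3 = 1/216, so 1/b = 1/6 and b = 6.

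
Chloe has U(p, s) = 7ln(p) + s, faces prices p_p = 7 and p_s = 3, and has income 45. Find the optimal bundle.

MU_p = 7/p, MU_s = 1.
MRS = 7/p ÷ 1.
Tangency: set MRS = p_p/p_s = 7/3.
MRS depends only on p: 7/p = 7/3 ⇒ p* = 7/(7/3) = 3.
From the budget, 3·s = 45 − 7·3 = 24, so s* = 8.

p* = 3, s* = 8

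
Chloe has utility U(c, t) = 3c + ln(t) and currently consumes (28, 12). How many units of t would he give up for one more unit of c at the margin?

MRS = 36

MU_c = 3, MU_t = 1/t.
MRS = 3 ÷ (1/t).
At (28, 12): MRS = 36.
That is, one extra unit of c is worth 36 units of t at the margin.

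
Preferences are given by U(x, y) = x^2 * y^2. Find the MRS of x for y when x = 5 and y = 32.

MU_x = 2·x·y^2 and MU_y = 2·x^2·y.
MRS = MU_x/MU_y = y/x.
At (5, 32): MRS = 6.4.
That is, one extra unit of x is worth 6.4 units of y at the margin.

MRS = 6.4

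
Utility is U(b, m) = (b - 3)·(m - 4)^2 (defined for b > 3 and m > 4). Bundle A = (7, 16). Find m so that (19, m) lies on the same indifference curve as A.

U(7, 16) = 576.
Set U(19, m) = 576 and solve.
With b = 19: (19 − 3) = 16, so (m − 4)^2 = 576/16 = 36.
Taking the square root (with m > 4): m − 4 = 6, so m = 10.
Check: U(19, 10) = 576.

m = 10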